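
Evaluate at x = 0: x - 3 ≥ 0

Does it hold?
x = 0: LHS = 0 - 3 = -3; -3 ≥ 0 — FAILS

The relation fails at x = 0, so x = 0 is a counterexample.

Answer: No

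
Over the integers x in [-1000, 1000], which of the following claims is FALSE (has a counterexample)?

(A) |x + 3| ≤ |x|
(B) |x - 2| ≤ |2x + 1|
(A) x = 0: LHS = |0 + 3| = |3| = 3, RHS = |0| = 0; 3 ≤ 0 — FAILS
(B) x = 0: LHS = |0 - 2| = |-2| = 2, RHS = |2·0 + 1| = |1| = 1; 2 ≤ 1 — FAILS

Answer: Both A and B are false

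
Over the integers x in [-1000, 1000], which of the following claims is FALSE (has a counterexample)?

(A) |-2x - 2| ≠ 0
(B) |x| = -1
(A) x = -1: LHS = |-2·(-1) - 2| = |0| = 0; 0 ≠ 0 — FAILS
(B) x = 0: LHS = |0| = 0; 0 = -1 — FAILS

Answer: Both A and B are false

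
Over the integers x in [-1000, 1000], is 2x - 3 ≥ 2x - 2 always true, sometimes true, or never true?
Over all integers in [-1000, 1000], LHS − RHS is largest at x = 0, where it equals -1:
x = 0: LHS = 2·0 - 3 = -3, RHS = 2·0 - 2 = -2; -3 ≥ -2 — FAILS
At the ends of the range:
x = -1000: LHS = 2·(-1000) - 3 = -2003, RHS = 2·(-1000) - 2 = -2002; -2003 ≥ -2002 — FAILS
x = 1000: LHS = 2·1000 - 3 = 1997, RHS = 2·1000 - 2 = 1998; 1997 ≥ 1998 — FAILS
Hence LHS − RHS is never zero or positive, i.e. LHS < RHS throughout, so the claimed relation (≥) fails for every integer in [-1000, 1000].

No integer in the range satisfies it.

Answer: Never true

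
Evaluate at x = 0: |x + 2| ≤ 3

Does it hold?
x = 0: LHS = |0 + 2| = |2| = 2; 2 ≤ 3 — holds

The relation is satisfied at x = 0.

Answer: Yes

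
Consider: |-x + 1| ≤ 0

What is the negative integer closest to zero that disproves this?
Testing negative integers from -1 downward:
x = -1: LHS = |-(-1) + 1| = |2| = 2; 2 ≤ 0 — FAILS  ← closest negative counterexample to 0

Answer: x = -1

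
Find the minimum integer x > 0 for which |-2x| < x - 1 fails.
Testing positive integers:
x = 1: LHS = |-2·1| = |-2| = 2, RHS = 1 - 1 = 0; 2 < 0 — FAILS  ← smallest positive counterexample

Answer: x = 1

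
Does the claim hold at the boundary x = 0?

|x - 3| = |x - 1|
x = 0: LHS = |0 - 3| = |-3| = 3, RHS = |0 - 1| = |-1| = 1; 3 = 1 — FAILS

The relation fails at x = 0, so x = 0 is a counterexample.

Answer: No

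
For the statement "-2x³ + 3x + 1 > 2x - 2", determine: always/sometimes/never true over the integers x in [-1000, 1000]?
Holds at x = 0: LHS = -2·0³ + 3·0 + 1 = 1, RHS = 2·0 - 2 = -2; 1 > -2 — holds
Fails at x = 2: LHS = -2·2³ + 3·2 + 1 = -9, RHS = 2·2 - 2 = 2; -9 > 2 — FAILS
It is satisfied by some integers in the range but not all.

Answer: Sometimes true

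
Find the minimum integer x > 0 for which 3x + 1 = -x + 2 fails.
Testing positive integers:
x = 1: LHS = 3·1 + 1 = 4, RHS = -1 + 2 = 1; 4 = 1 — FAILS  ← smallest positive counterexample

Answer: x = 1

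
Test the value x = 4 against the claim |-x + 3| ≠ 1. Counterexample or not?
Substitute x = 4 into the relation:
x = 4: LHS = |-4 + 3| = |-1| = 1; 1 ≠ 1 — FAILS

Since the claim fails at x = 4, this value is a counterexample.

Answer: Yes, x = 4 is a counterexample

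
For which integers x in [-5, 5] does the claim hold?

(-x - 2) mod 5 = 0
Holds for: {-2, 3}
Fails for: {-5, -4, -3, -1, 0, 1, 2, 4, 5}

Answer: {-2, 3}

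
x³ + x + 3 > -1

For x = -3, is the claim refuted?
Substitute x = -3 into the relation:
x = -3: LHS = (-3)³ + (-3) + 3 = -27; -27 > -1 — FAILS

Since the claim fails at x = -3, this value is a counterexample.

Answer: Yes, x = -3 is a counterexample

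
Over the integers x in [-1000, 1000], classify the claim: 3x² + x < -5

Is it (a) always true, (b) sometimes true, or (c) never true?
Over all integers in [-1000, 1000], LHS − RHS is smallest at x = 0, where it equals 5:
x = 0: LHS = 3·0² + 0 = 0; 0 < -5 — FAILS
At the ends of the range:
x = -1000: LHS = 3·(-1000)² + (-1000) = 2999000; 2999000 < -5 — FAILS
x = 1000: LHS = 3·1000² + 1000 = 3001000; 3001000 < -5 — FAILS
Hence LHS − RHS is never negative, i.e. LHS ≥ RHS throughout, so the claimed relation (<) fails for every integer in [-1000, 1000].

No integer in the range satisfies it.

Answer: Never true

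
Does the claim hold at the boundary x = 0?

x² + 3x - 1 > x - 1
x = 0: LHS = 0² + 3·0 - 1 = -1, RHS = 0 - 1 = -1; -1 > -1 — FAILS

The relation fails at x = 0, so x = 0 is a counterexample.

Answer: No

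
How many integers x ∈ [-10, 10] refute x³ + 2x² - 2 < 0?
Counterexamples in [-10, 10]: {1, 2, 3, 4, 5, 6, 7, 8, 9, 10}.

Counting them gives 10 values.

Answer: 10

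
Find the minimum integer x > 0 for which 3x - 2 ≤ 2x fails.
Testing positive integers:
x = 1: LHS = 3·1 - 2 = 1, RHS = 2·1 = 2; 1 ≤ 2 — holds
x = 2: LHS = 3·2 - 2 = 4, RHS = 2·2 = 4; 4 ≤ 4 — holds
x = 3: LHS = 3·3 - 2 = 7, RHS = 2·3 = 6; 7 ≤ 6 — FAILS  ← smallest positive counterexample

Answer: x = 3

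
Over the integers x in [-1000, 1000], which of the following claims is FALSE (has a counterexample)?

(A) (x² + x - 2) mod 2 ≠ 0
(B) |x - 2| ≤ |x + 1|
(A) x = 0: LHS = (0² + 0 - 2) mod 2 = (-2) mod 2 = 0; 0 ≠ 0 — FAILS
(B) x = 0: LHS = |0 - 2| = |-2| = 2, RHS = |0 + 1| = |1| = 1; 2 ≤ 1 — FAILS

Answer: Both A and B are false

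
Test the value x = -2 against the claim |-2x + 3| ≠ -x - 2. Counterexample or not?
Substitute x = -2 into the relation:
x = -2: LHS = |-2·(-2) + 3| = |7| = 7, RHS = -(-2) - 2 = 0; 7 ≠ 0 — holds

The relation holds at x = -2, so it is not a counterexample.

Answer: No, x = -2 is not a counterexample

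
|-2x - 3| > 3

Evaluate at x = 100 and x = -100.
x = 100: LHS = |-2·100 - 3| = |-203| = 203; 203 > 3 — holds
x = -100: LHS = |-2·(-100) - 3| = |197| = 197; 197 > 3 — holds

Answer: Yes, holds for both x = 100 and x = -100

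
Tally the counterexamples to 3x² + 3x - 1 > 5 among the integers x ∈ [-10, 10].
Counterexamples in [-10, 10]: {-2, -1, 0, 1}.

Counting them gives 4 values.

Answer: 4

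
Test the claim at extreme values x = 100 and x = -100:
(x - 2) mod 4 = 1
x = 100: LHS = (100 - 2) mod 4 = 98 mod 4 = 2; 2 = 1 — FAILS
x = -100: LHS = ((-100) - 2) mod 4 = (-102) mod 4 = 2; 2 = 1 — FAILS

Answer: No, fails for both x = 100 and x = -100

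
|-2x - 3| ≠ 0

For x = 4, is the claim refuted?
Substitute x = 4 into the relation:
x = 4: LHS = |-2·4 - 3| = |-11| = 11; 11 ≠ 0 — holds

The relation holds at x = 4, so it is not a counterexample.

Answer: No, x = 4 is not a counterexample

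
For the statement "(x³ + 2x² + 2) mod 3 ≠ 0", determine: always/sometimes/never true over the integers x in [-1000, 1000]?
Holds at x = 0: LHS = (0³ + 2·0² + 2) mod 3 = 2 mod 3 = 2; 2 ≠ 0 — holds
Fails at x = -1: LHS = ((-1)³ + 2·(-1)² + 2) mod 3 = 3 mod 3 = 0; 0 ≠ 0 — FAILS
It is satisfied by some integers in the range but not all.

Answer: Sometimes true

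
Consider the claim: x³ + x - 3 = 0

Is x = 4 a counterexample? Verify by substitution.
Substitute x = 4 into the relation:
x = 4: LHS = 4³ + 4 - 3 = 65; 65 = 0 — FAILS

Since the claim fails at x = 4, this value is a counterexample.

Answer: Yes, x = 4 is a counterexample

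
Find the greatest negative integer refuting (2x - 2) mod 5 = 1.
Testing negative integers from -1 downward:
x = -1: LHS = (2·(-1) - 2) mod 5 = (-4) mod 5 = 1; 1 = 1 — holds
x = -2: LHS = (2·(-2) - 2) mod 5 = (-6) mod 5 = 4; 4 = 1 — FAILS  ← closest negative counterexample to 0

Answer: x = -2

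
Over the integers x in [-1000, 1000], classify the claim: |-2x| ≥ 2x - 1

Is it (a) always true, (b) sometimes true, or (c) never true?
Over all integers in [-1000, 1000], LHS − RHS is smallest at x = 0, where it equals 1:
x = 0: LHS = |-2·0| = |0| = 0, RHS = 2·0 - 1 = -1; 0 ≥ -1 — holds
At the ends of the range:
x = -1000: LHS = |-2·(-1000)| = |2000| = 2000, RHS = 2·(-1000) - 1 = -2001; 2000 ≥ -2001 — holds
x = 1000: LHS = |-2·1000| = |-2000| = 2000, RHS = 2·1000 - 1 = 1999; 2000 ≥ 1999 — holds
Hence LHS − RHS is never negative, i.e. LHS ≥ RHS throughout, so the relation holds for every integer in [-1000, 1000].

No counterexample exists.

Answer: Always true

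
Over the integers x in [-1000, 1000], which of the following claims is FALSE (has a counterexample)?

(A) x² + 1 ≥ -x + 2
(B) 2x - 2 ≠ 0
(A) x = 0: LHS = 0² + 1 = 1, RHS = -0 + 2 = 2; 1 ≥ 2 — FAILS
(B) x = 1: LHS = 2·1 - 2 = 0; 0 ≠ 0 — FAILS

Answer: Both A and B are false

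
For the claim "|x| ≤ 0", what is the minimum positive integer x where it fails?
Testing positive integers:
x = 1: LHS = |1| = 1; 1 ≤ 0 — FAILS  ← smallest positive counterexample

Answer: x = 1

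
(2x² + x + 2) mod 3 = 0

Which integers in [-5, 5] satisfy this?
Holds for: {-4, -1, 2, 5}
Fails for: {-5, -3, -2, 0, 1, 3, 4}

Answer: {-4, -1, 2, 5}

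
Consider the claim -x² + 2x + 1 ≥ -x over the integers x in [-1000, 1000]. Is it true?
The claim fails at x = -1:
x = -1: LHS = -(-1)² + 2·(-1) + 1 = -2, RHS = -(-1) = 1; -2 ≥ 1 — FAILS

Because a single integer refutes it, the statement is false.

Answer: False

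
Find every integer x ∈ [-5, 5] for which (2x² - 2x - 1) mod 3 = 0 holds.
Holds for: {-4, -1, 2, 5}
Fails for: {-5, -3, -2, 0, 1, 3, 4}

Answer: {-4, -1, 2, 5}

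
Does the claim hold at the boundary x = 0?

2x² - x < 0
x = 0: LHS = 2·0² - 0 = 0; 0 < 0 — FAILS

The relation fails at x = 0, so x = 0 is a counterexample.

Answer: No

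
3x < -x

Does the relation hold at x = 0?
x = 0: LHS = 3·0 = 0, RHS = -0 = 0; 0 < 0 — FAILS

The relation fails at x = 0, so x = 0 is a counterexample.

Answer: No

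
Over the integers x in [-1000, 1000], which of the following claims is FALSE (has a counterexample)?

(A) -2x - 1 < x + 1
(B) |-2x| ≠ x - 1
(A) x = -1: LHS = -2·(-1) - 1 = 1, RHS = (-1) + 1 = 0; 1 < 0 — FAILS

(B) Over all integers in [-1000, 1000], LHS − RHS is always positive; it is smallest at x = 0, where it equals 1:
x = 0: LHS = |-2·0| = |0| = 0, RHS = 0 - 1 = -1; 0 ≠ -1 — holds
At the ends of the range:
x = -1000: LHS = |-2·(-1000)| = |2000| = 2000, RHS = (-1000) - 1 = -1001; 2000 ≠ -1001 — holds
x = 1000: LHS = |-2·1000| = |-2000| = 2000, RHS = 1000 - 1 = 999; 2000 ≠ 999 — holds
Hence LHS − RHS is never 0, i.e. the two sides are never equal, so the relation holds for every integer in [-1000, 1000].

Only (A) has a counterexample.

Answer: A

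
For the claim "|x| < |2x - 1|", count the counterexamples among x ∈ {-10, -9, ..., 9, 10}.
Counterexamples in [-10, 10]: {1}.

Counting them gives 1 values.

Answer: 1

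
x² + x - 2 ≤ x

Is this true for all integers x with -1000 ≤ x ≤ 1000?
The claim fails at x = 2:
x = 2: LHS = 2² + 2 - 2 = 4; 4 ≤ 2 — FAILS

Because a single integer refutes it, the statement is false.

Answer: False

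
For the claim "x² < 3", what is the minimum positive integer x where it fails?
Testing positive integers:
x = 1: LHS = 1² = 1; 1 < 3 — holds
x = 2: LHS = 2² = 4; 4 < 3 — FAILS  ← smallest positive counterexample

Answer: x = 2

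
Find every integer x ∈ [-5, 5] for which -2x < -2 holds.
Holds for: {2, 3, 4, 5}
Fails for: {-5, -4, -3, -2, -1, 0, 1}

Answer: {2, 3, 4, 5}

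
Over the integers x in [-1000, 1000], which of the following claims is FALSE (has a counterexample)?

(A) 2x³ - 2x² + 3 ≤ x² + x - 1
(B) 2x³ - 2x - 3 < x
(A) x = 0: LHS = 2·0³ - 2·0² + 3 = 3, RHS = 0² + 0 - 1 = -1; 3 ≤ -1 — FAILS
(B) x = 2: LHS = 2·2³ - 2·2 - 3 = 9; 9 < 2 — FAILS

Answer: Both A and B are false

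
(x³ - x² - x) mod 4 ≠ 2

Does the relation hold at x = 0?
x = 0: LHS = (0³ - 0² - 0) mod 4 = 0 mod 4 = 0; 0 ≠ 2 — holds

The relation is satisfied at x = 0.

Answer: Yes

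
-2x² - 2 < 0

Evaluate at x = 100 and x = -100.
x = 100: LHS = -2·100² - 2 = -20002; -20002 < 0 — holds
x = -100: LHS = -2·(-100)² - 2 = -20002; -20002 < 0 — holds

Answer: Yes, holds for both x = 100 and x = -100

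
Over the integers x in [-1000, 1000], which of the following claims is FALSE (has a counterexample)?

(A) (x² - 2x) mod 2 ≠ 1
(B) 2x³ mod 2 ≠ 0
(A) x = 1: LHS = (1² - 2·1) mod 2 = (-1) mod 2 = 1; 1 ≠ 1 — FAILS
(B) x = 0: LHS = (2·0³) mod 2 = 0 mod 2 = 0; 0 ≠ 0 — FAILS

Answer: Both A and B are false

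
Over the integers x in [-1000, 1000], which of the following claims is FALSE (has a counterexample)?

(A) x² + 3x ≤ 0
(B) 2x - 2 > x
(A) x = 1: LHS = 1² + 3·1 = 4; 4 ≤ 0 — FAILS
(B) x = 0: LHS = 2·0 - 2 = -2; -2 > 0 — FAILS

Answer: Both A and B are false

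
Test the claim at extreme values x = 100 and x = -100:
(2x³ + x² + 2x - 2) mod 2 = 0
x = 100: LHS = (2·100³ + 100² + 2·100 - 2) mod 2 = 2010198 mod 2 = 0; 0 = 0 — holds
x = -100: LHS = (2·(-100)³ + (-100)² + 2·(-100) - 2) mod 2 = (-1990202) mod 2 = 0; 0 = 0 — holds

Answer: Yes, holds for both x = 100 and x = -100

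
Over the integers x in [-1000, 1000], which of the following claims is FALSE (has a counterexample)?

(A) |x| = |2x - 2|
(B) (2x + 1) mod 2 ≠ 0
(A) x = 0: LHS = |0| = 0, RHS = |2·0 - 2| = |-2| = 2; 0 = 2 — FAILS

(B) For a polynomial with integer coefficients, its value mod 2 depends only on x mod 2, so it suffices to check one representative of each residue class, x = 0, 1:
x = 0: LHS = (2·0 + 1) mod 2 = 1 mod 2 = 1; 1 ≠ 0 — holds
x = 1: LHS = (2·1 + 1) mod 2 = 3 mod 2 = 1; 1 ≠ 0 — holds
The relation holds in every residue class, so the relation holds for every integer in [-1000, 1000].

Only (A) has a counterexample.

Answer: A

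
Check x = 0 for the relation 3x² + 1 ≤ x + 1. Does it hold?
x = 0: LHS = 3·0² + 1 = 1, RHS = 0 + 1 = 1; 1 ≤ 1 — holds

The relation is satisfied at x = 0.

Answer: Yes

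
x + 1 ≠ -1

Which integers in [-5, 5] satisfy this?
Holds for: {-5, -4, -3, -1, 0, 1, 2, 3, 4, 5}
Fails for: {-2}

Answer: {-5, -4, -3, -1, 0, 1, 2, 3, 4, 5}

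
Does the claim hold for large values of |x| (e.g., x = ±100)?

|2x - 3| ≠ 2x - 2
x = 100: LHS = |2·100 - 3| = |197| = 197, RHS = 2·100 - 2 = 198; 197 ≠ 198 — holds
x = -100: LHS = |2·(-100) - 3| = |-203| = 203, RHS = 2·(-100) - 2 = -202; 203 ≠ -202 — holds

Answer: Yes, holds for both x = 100 and x = -100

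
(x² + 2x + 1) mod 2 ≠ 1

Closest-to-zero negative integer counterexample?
Testing negative integers from -1 downward:
x = -1: LHS = ((-1)² + 2·(-1) + 1) mod 2 = 0 mod 2 = 0; 0 ≠ 1 — holds
x = -2: LHS = ((-2)² + 2·(-2) + 1) mod 2 = 1 mod 2 = 1; 1 ≠ 1 — FAILS  ← closest negative counterexample to 0

Answer: x = -2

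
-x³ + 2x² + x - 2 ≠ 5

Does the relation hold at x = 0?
x = 0: LHS = -0³ + 2·0² + 0 - 2 = -2; -2 ≠ 5 — holds

The relation is satisfied at x = 0.

Answer: Yes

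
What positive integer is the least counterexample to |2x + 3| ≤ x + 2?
Testing positive integers:
x = 1: LHS = |2·1 + 3| = |5| = 5, RHS = 1 + 2 = 3; 5 ≤ 3 — FAILS  ← smallest positive counterexample

Answer: x = 1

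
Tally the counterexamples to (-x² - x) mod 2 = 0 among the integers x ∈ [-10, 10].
For a polynomial with integer coefficients, its value mod 2 depends only on x mod 2, so it suffices to check one representative of each residue class, x = 0, 1:
x = 0: LHS = (-0² - 0) mod 2 = 0 mod 2 = 0; 0 = 0 — holds
x = 1: LHS = (-1² - 1) mod 2 = (-2) mod 2 = 0; 0 = 0 — holds
The relation holds in every residue class, so the relation holds for every integer in [-10, 10].

No counterexample appears in that range.

Answer: 0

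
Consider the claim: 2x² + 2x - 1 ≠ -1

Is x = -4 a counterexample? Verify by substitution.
Substitute x = -4 into the relation:
x = -4: LHS = 2·(-4)² + 2·(-4) - 1 = 23; 23 ≠ -1 — holds

The claim holds here, so x = -4 is not a counterexample. (A counterexample exists elsewhere, e.g. x = 0.)

Answer: No, x = -4 is not a counterexample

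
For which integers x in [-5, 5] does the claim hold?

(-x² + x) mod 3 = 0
Holds for: {-5, -3, -2, 0, 1, 3, 4}
Fails for: {-4, -1, 2, 5}

Answer: {-5, -3, -2, 0, 1, 3, 4}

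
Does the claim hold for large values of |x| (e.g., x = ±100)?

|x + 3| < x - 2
x = 100: LHS = |100 + 3| = |103| = 103, RHS = 100 - 2 = 98; 103 < 98 — FAILS
x = -100: LHS = |(-100) + 3| = |-97| = 97, RHS = (-100) - 2 = -102; 97 < -102 — FAILS

Answer: No, fails for both x = 100 and x = -100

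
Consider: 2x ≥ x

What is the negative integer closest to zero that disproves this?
Testing negative integers from -1 downward:
x = -1: LHS = 2·(-1) = -2; -2 ≥ -1 — FAILS  ← closest negative counterexample to 0

Answer: x = -1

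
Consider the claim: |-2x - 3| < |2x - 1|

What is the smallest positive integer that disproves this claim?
Testing positive integers:
x = 1: LHS = |-2·1 - 3| = |-5| = 5, RHS = |2·1 - 1| = |1| = 1; 5 < 1 — FAILS  ← smallest positive counterexample

Answer: x = 1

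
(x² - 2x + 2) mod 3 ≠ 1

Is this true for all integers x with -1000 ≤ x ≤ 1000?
The claim fails at x = 1:
x = 1: LHS = (1² - 2·1 + 2) mod 3 = 1 mod 3 = 1; 1 ≠ 1 — FAILS

Because a single integer refutes it, the statement is false.

Answer: False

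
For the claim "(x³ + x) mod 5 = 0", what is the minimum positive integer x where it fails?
Testing positive integers:
x = 1: LHS = (1³ + 1) mod 5 = 2 mod 5 = 2; 2 = 0 — FAILS  ← smallest positive counterexample

Answer: x = 1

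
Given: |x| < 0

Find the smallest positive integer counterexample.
Testing positive integers:
x = 1: LHS = |1| = 1; 1 < 0 — FAILS  ← smallest positive counterexample

Answer: x = 1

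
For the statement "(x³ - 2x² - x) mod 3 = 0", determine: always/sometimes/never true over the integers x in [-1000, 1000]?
Holds at x = 0: LHS = (0³ - 2·0² - 0) mod 3 = 0 mod 3 = 0; 0 = 0 — holds
Fails at x = 1: LHS = (1³ - 2·1² - 1) mod 3 = (-2) mod 3 = 1; 1 = 0 — FAILS
It is satisfied by some integers in the range but not all.

Answer: Sometimes true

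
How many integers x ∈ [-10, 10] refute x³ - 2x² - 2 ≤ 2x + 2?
Counterexamples in [-10, 10]: {4, 5, 6, 7, 8, 9, 10}.

Counting them gives 7 values.

Answer: 7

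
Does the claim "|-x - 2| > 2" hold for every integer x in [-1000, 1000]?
The claim fails at x = 0:
x = 0: LHS = |-0 - 2| = |-2| = 2; 2 > 2 — FAILS

Because a single integer refutes it, the statement is false.

Answer: False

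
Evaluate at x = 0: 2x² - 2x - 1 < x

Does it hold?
x = 0: LHS = 2·0² - 2·0 - 1 = -1; -1 < 0 — holds

The relation is satisfied at x = 0.

Answer: Yes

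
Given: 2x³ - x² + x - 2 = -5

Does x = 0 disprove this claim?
Substitute x = 0 into the relation:
x = 0: LHS = 2·0³ - 0² + 0 - 2 = -2; -2 = -5 — FAILS

Since the claim fails at x = 0, this value is a counterexample.

Answer: Yes, x = 0 is a counterexample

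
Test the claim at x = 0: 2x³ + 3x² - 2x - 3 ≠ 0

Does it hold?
x = 0: LHS = 2·0³ + 3·0² - 2·0 - 3 = -3; -3 ≠ 0 — holds

The relation is satisfied at x = 0.

Answer: Yes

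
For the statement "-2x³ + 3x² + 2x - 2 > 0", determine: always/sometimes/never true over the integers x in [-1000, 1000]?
Holds at x = 1: LHS = -2·1³ + 3·1² + 2·1 - 2 = 1; 1 > 0 — holds
Fails at x = 0: LHS = -2·0³ + 3·0² + 2·0 - 2 = -2; -2 > 0 — FAILS
It is satisfied by some integers in the range but not all.

Answer: Sometimes true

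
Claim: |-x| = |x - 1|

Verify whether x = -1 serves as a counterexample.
Substitute x = -1 into the relation:
x = -1: LHS = |-(-1)| = |1| = 1, RHS = |(-1) - 1| = |-2| = 2; 1 = 2 — FAILS

Since the claim fails at x = -1, this value is a counterexample.

Answer: Yes, x = -1 is a counterexample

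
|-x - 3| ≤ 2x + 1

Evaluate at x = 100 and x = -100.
x = 100: LHS = |-100 - 3| = |-103| = 103, RHS = 2·100 + 1 = 201; 103 ≤ 201 — holds
x = -100: LHS = |-(-100) - 3| = |97| = 97, RHS = 2·(-100) + 1 = -199; 97 ≤ -199 — FAILS

Answer: Partially: holds for x = 100, fails for x = -100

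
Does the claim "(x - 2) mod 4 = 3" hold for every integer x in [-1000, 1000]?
The claim fails at x = 0:
x = 0: LHS = (0 - 2) mod 4 = (-2) mod 4 = 2; 2 = 3 — FAILS

Because a single integer refutes it, the statement is false.

Answer: False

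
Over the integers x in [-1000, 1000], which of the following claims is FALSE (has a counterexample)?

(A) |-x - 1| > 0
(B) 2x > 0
(A) x = -1: LHS = |-(-1) - 1| = |0| = 0; 0 > 0 — FAILS
(B) x = 0: LHS = 2·0 = 0; 0 > 0 — FAILS

Answer: Both A and B are false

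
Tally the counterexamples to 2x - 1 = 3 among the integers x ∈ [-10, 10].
Counterexamples in [-10, 10]: {-10, -9, -8, -7, -6, -5, -4, -3, -2, -1, 0, 1, 3, 4, 5, 6, 7, 8, 9, 10}.

Counting them gives 20 values.

Answer: 20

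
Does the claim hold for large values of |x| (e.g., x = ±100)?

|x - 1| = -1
x = 100: LHS = |100 - 1| = |99| = 99; 99 = -1 — FAILS
x = -100: LHS = |(-100) - 1| = |-101| = 101; 101 = -1 — FAILS

Answer: No, fails for both x = 100 and x = -100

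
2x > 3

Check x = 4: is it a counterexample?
Substitute x = 4 into the relation:
x = 4: LHS = 2·4 = 8; 8 > 3 — holds

The claim holds here, so x = 4 is not a counterexample. (A counterexample exists elsewhere, e.g. x = 0.)

Answer: No, x = 4 is not a counterexample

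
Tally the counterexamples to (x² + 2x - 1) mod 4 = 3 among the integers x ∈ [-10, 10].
Counterexamples in [-10, 10]: {-9, -7, -5, -3, -1, 1, 3, 5, 7, 9}.

Counting them gives 10 values.

Answer: 10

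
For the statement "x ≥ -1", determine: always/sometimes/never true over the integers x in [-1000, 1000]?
Holds at x = 0: 0 ≥ -1 — holds
Fails at x = -2: -2 ≥ -1 — FAILS
It is satisfied by some integers in the range but not all.

Answer: Sometimes true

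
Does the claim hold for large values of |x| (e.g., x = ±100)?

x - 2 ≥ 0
x = 100: LHS = 100 - 2 = 98; 98 ≥ 0 — holds
x = -100: LHS = (-100) - 2 = -102; -102 ≥ 0 — FAILS

Answer: Partially: holds for x = 100, fails for x = -100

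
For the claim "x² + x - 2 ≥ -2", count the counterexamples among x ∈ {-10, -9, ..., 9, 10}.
Over all integers in [-10, 10], LHS − RHS is smallest at x = 0, where it equals 0:
x = 0: LHS = 0² + 0 - 2 = -2; -2 ≥ -2 — holds
At the ends of the range:
x = -10: LHS = (-10)² + (-10) - 2 = 88; 88 ≥ -2 — holds
x = 10: LHS = 10² + 10 - 2 = 108; 108 ≥ -2 — holds
Hence LHS − RHS is never negative, i.e. LHS ≥ RHS throughout, so the relation holds for every integer in [-10, 10].

No counterexample appears in that range.

Answer: 0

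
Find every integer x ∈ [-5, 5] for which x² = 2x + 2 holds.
Track d = LHS − RHS over the integers in [-5, 5]. Equality would need d = 0, but d changes sign only between consecutive integers, jumping over 0:
x = -1: LHS = (-1)² = 1, RHS = 2·(-1) + 2 = 0; 1 = 0 — FAILS  (d = 1)
x = 0: LHS = 0² = 0, RHS = 2·0 + 2 = 2; 0 = 2 — FAILS  (d = -2)
x = 2: LHS = 2² = 4, RHS = 2·2 + 2 = 6; 4 = 6 — FAILS  (d = -2)
x = 3: LHS = 3² = 9, RHS = 2·3 + 2 = 8; 9 = 8 — FAILS  (d = 1)
Away from these crossings d keeps a constant sign, and checking every integer in [-5, 5] confirms d ≠ 0 throughout. Hence the two sides are never equal, so the claimed relation (=) fails for every integer in [-5, 5].

Answer: None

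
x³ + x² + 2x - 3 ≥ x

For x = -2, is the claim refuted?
Substitute x = -2 into the relation:
x = -2: LHS = (-2)³ + (-2)² + 2·(-2) - 3 = -11; -11 ≥ -2 — FAILS

Since the claim fails at x = -2, this value is a counterexample.

Answer: Yes, x = -2 is a counterexample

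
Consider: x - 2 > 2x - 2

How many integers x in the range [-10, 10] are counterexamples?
Counterexamples in [-10, 10]: {0, 1, 2, 3, 4, 5, 6, 7, 8, 9, 10}.

Counting them gives 11 values.

Answer: 11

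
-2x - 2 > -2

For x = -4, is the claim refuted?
Substitute x = -4 into the relation:
x = -4: LHS = -2·(-4) - 2 = 6; 6 > -2 — holds

The claim holds here, so x = -4 is not a counterexample. (A counterexample exists elsewhere, e.g. x = 0.)

Answer: No, x = -4 is not a counterexample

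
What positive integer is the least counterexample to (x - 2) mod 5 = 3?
Testing positive integers:
x = 1: LHS = (1 - 2) mod 5 = (-1) mod 5 = 4; 4 = 3 — FAILS  ← smallest positive counterexample

Answer: x = 1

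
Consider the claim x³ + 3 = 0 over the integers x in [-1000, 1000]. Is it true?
The claim fails at x = 0:
x = 0: LHS = 0³ + 3 = 3; 3 = 0 — FAILS

Because a single integer refutes it, the statement is false.

Answer: False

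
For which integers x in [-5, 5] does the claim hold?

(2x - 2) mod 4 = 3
For a polynomial with integer coefficients, its value mod 4 depends only on x mod 4, so it suffices to check one representative of each residue class, x = 0, 1, 2, 3:
x = 0: LHS = (2·0 - 2) mod 4 = (-2) mod 4 = 2; 2 = 3 — FAILS
x = 1: LHS = (2·1 - 2) mod 4 = 0 mod 4 = 0; 0 = 3 — FAILS
x = 2: LHS = (2·2 - 2) mod 4 = 2 mod 4 = 2; 2 = 3 — FAILS
x = 3: LHS = (2·3 - 2) mod 4 = 4 mod 4 = 0; 0 = 3 — FAILS
The relation fails in every residue class, so the claimed relation (=) fails for every integer in [-5, 5].

Answer: None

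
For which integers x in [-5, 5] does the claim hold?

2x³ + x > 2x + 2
Holds for: {2, 3, 4, 5}
Fails for: {-5, -4, -3, -2, -1, 0, 1}

Answer: {2, 3, 4, 5}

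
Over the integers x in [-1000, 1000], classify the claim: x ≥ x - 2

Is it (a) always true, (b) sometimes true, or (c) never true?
Over all integers in [-1000, 1000], LHS − RHS is smallest at x = 0, where it equals 2:
x = 0: RHS = 0 - 2 = -2; 0 ≥ -2 — holds
At the ends of the range:
x = -1000: RHS = (-1000) - 2 = -1002; -1000 ≥ -1002 — holds
x = 1000: RHS = 1000 - 2 = 998; 1000 ≥ 998 — holds
Hence LHS − RHS is never negative, i.e. LHS ≥ RHS throughout, so the relation holds for every integer in [-1000, 1000].

No counterexample exists.

Answer: Always true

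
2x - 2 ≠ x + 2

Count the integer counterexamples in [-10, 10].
Counterexamples in [-10, 10]: {4}.

Counting them gives 1 values.

Answer: 1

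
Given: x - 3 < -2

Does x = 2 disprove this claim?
Substitute x = 2 into the relation:
x = 2: LHS = 2 - 3 = -1; -1 < -2 — FAILS

Since the claim fails at x = 2, this value is a counterexample.

Answer: Yes, x = 2 is a counterexample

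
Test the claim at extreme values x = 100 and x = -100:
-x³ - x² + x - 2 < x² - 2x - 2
x = 100: LHS = -100³ - 100² + 100 - 2 = -1009902, RHS = 100² - 2·100 - 2 = 9798; -1009902 < 9798 — holds
x = -100: LHS = -(-100)³ - (-100)² + (-100) - 2 = 989898, RHS = (-100)² - 2·(-100) - 2 = 10198; 989898 < 10198 — FAILS

Answer: Partially: holds for x = 100, fails for x = -100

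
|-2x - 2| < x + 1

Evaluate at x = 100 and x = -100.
x = 100: LHS = |-2·100 - 2| = |-202| = 202, RHS = 100 + 1 = 101; 202 < 101 — FAILS
x = -100: LHS = |-2·(-100) - 2| = |198| = 198, RHS = (-100) + 1 = -99; 198 < -99 — FAILS

Answer: No, fails for both x = 100 and x = -100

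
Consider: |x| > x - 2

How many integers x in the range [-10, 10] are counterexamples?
Over all integers in [-10, 10], LHS − RHS is smallest at x = 0, where it equals 2:
x = 0: LHS = |0| = 0, RHS = 0 - 2 = -2; 0 > -2 — holds
At the ends of the range:
x = -10: LHS = |-10| = 10, RHS = (-10) - 2 = -12; 10 > -12 — holds
x = 10: LHS = |10| = 10, RHS = 10 - 2 = 8; 10 > 8 — holds
Hence LHS − RHS is never zero or negative, i.e. LHS > RHS throughout, so the relation holds for every integer in [-10, 10].

No counterexample appears in that range.

Answer: 0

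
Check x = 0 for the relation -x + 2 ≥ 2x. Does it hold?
x = 0: LHS = -0 + 2 = 2, RHS = 2·0 = 0; 2 ≥ 0 — holds

The relation is satisfied at x = 0.

Answer: Yes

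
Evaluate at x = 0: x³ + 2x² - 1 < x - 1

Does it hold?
x = 0: LHS = 0³ + 2·0² - 1 = -1, RHS = 0 - 1 = -1; -1 < -1 — FAILS

The relation fails at x = 0, so x = 0 is a counterexample.

Answer: No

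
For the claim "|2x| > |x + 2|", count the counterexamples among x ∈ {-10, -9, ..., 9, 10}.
Counterexamples in [-10, 10]: {0, 1, 2}.

Counting them gives 3 values.

Answer: 3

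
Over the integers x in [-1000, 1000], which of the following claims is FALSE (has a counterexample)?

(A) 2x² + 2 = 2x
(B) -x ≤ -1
(A) x = 0: LHS = 2·0² + 2 = 2, RHS = 2·0 = 0; 2 = 0 — FAILS
(B) x = 0: LHS = -0 = 0; 0 ≤ -1 — FAILS

Answer: Both A and B are false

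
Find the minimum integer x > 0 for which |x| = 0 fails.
Testing positive integers:
x = 1: LHS = |1| = 1; 1 = 0 — FAILS  ← smallest positive counterexample

Answer: x = 1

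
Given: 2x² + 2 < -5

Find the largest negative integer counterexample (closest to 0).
Testing negative integers from -1 downward:
x = -1: LHS = 2·(-1)² + 2 = 4; 4 < -5 — FAILS  ← closest negative counterexample to 0

Answer: x = -1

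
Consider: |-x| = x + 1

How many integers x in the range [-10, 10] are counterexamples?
Counterexamples in [-10, 10]: {-10, -9, -8, -7, -6, -5, -4, -3, -2, -1, 0, 1, 2, 3, 4, 5, 6, 7, 8, 9, 10}.

Counting them gives 21 values.

Answer: 21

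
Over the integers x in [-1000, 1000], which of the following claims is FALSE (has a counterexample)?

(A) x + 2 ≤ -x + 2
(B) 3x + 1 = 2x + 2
(A) x = 1: LHS = 1 + 2 = 3, RHS = -1 + 2 = 1; 3 ≤ 1 — FAILS
(B) x = 0: LHS = 3·0 + 1 = 1, RHS = 2·0 + 2 = 2; 1 = 2 — FAILS

Answer: Both A and B are false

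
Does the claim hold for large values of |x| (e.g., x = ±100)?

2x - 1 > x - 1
x = 100: LHS = 2·100 - 1 = 199, RHS = 100 - 1 = 99; 199 > 99 — holds
x = -100: LHS = 2·(-100) - 1 = -201, RHS = (-100) - 1 = -101; -201 > -101 — FAILS

Answer: Partially: holds for x = 100, fails for x = -100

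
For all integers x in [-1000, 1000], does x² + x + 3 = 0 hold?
The claim fails at x = 0:
x = 0: LHS = 0² + 0 + 3 = 3; 3 = 0 — FAILS

Because a single integer refutes it, the statement is false.

Answer: False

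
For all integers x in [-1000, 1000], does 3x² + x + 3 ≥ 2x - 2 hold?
Over all integers in [-1000, 1000], LHS − RHS is smallest at x = 0, where it equals 5:
x = 0: LHS = 3·0² + 0 + 3 = 3, RHS = 2·0 - 2 = -2; 3 ≥ -2 — holds
At the ends of the range:
x = -1000: LHS = 3·(-1000)² + (-1000) + 3 = 2999003, RHS = 2·(-1000) - 2 = -2002; 2999003 ≥ -2002 — holds
x = 1000: LHS = 3·1000² + 1000 + 3 = 3001003, RHS = 2·1000 - 2 = 1998; 3001003 ≥ 1998 — holds
Hence LHS − RHS is never negative, i.e. LHS ≥ RHS throughout, so the relation holds for every integer in [-1000, 1000].

No counterexample exists.

Answer: True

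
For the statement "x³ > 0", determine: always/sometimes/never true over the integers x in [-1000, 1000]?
Holds at x = 1: LHS = 1³ = 1; 1 > 0 — holds
Fails at x = 0: LHS = 0³ = 0; 0 > 0 — FAILS
It is satisfied by some integers in the range but not all.

Answer: Sometimes true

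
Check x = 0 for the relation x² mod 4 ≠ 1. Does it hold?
x = 0: LHS = (0²) mod 4 = 0 mod 4 = 0; 0 ≠ 1 — holds

The relation is satisfied at x = 0.

Answer: Yes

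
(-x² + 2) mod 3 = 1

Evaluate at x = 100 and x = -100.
x = 100: LHS = (-100² + 2) mod 3 = (-9998) mod 3 = 1; 1 = 1 — holds
x = -100: LHS = (-(-100)² + 2) mod 3 = (-9998) mod 3 = 1; 1 = 1 — holds

Answer: Yes, holds for both x = 100 and x = -100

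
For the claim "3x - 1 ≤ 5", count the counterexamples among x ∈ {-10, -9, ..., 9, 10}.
Counterexamples in [-10, 10]: {3, 4, 5, 6, 7, 8, 9, 10}.

Counting them gives 8 values.

Answer: 8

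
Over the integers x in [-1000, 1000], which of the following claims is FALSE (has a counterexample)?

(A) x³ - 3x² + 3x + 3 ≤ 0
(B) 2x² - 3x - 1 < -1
(A) x = 0: LHS = 0³ - 3·0² + 3·0 + 3 = 3; 3 ≤ 0 — FAILS
(B) x = 0: LHS = 2·0² - 3·0 - 1 = -1; -1 < -1 — FAILS

Answer: Both A and B are false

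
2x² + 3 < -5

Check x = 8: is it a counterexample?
Substitute x = 8 into the relation:
x = 8: LHS = 2·8² + 3 = 131; 131 < -5 — FAILS

Since the claim fails at x = 8, this value is a counterexample.

Answer: Yes, x = 8 is a counterexample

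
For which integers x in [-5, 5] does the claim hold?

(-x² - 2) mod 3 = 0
Holds for: {-5, -4, -2, -1, 1, 2, 4, 5}
Fails for: {-3, 0, 3}

Answer: {-5, -4, -2, -1, 1, 2, 4, 5}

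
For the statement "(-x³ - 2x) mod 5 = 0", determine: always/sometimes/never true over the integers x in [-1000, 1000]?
Holds at x = 0: LHS = (-0³ - 2·0) mod 5 = 0 mod 5 = 0; 0 = 0 — holds
Fails at x = 1: LHS = (-1³ - 2·1) mod 5 = (-3) mod 5 = 2; 2 = 0 — FAILS
It is satisfied by some integers in the range but not all.

Answer: Sometimes true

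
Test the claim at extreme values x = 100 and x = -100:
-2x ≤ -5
x = 100: LHS = -2·100 = -200; -200 ≤ -5 — holds
x = -100: LHS = -2·(-100) = 200; 200 ≤ -5 — FAILS

Answer: Partially: holds for x = 100, fails for x = -100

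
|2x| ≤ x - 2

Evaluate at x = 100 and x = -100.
x = 100: LHS = |2·100| = |200| = 200, RHS = 100 - 2 = 98; 200 ≤ 98 — FAILS
x = -100: LHS = |2·(-100)| = |-200| = 200, RHS = (-100) - 2 = -102; 200 ≤ -102 — FAILS

Answer: No, fails for both x = 100 and x = -100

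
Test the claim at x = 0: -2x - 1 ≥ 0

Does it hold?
x = 0: LHS = -2·0 - 1 = -1; -1 ≥ 0 — FAILS

The relation fails at x = 0, so x = 0 is a counterexample.

Answer: No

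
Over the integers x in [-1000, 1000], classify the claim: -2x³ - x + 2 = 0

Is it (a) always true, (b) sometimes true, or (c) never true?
Track d = LHS − RHS over the integers in [-1000, 1000]. Equality would need d = 0, but d changes sign only between consecutive integers, jumping over 0:
x = 0: LHS = -2·0³ - 0 + 2 = 2; 2 = 0 — FAILS  (d = 2)
x = 1: LHS = -2·1³ - 1 + 2 = -1; -1 = 0 — FAILS  (d = -1)
Away from these crossings d keeps a constant sign, and checking every integer in [-1000, 1000] confirms d ≠ 0 throughout. Hence the two sides are never equal, so the claimed relation (=) fails for every integer in [-1000, 1000].

No integer in the range satisfies it.

Answer: Never true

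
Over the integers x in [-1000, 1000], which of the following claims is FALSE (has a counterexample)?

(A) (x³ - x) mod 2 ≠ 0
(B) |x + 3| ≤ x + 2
(A) x = 0: LHS = (0³ - 0) mod 2 = 0 mod 2 = 0; 0 ≠ 0 — FAILS
(B) x = 0: LHS = |0 + 3| = |3| = 3, RHS = 0 + 2 = 2; 3 ≤ 2 — FAILS

Answer: Both A and B are false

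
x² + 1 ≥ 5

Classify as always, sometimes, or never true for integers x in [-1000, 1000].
Holds at x = 2: LHS = 2² + 1 = 5; 5 ≥ 5 — holds
Fails at x = 0: LHS = 0² + 1 = 1; 1 ≥ 5 — FAILS
It is satisfied by some integers in the range but not all.

Answer: Sometimes true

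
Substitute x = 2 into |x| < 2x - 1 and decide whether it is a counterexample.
Substitute x = 2 into the relation:
x = 2: LHS = |2| = 2, RHS = 2·2 - 1 = 3; 2 < 3 — holds

The claim holds here, so x = 2 is not a counterexample. (A counterexample exists elsewhere, e.g. x = 0.)

Answer: No, x = 2 is not a counterexample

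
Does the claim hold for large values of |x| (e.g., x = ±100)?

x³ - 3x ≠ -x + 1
x = 100: LHS = 100³ - 3·100 = 999700, RHS = -100 + 1 = -99; 999700 ≠ -99 — holds
x = -100: LHS = (-100)³ - 3·(-100) = -999700, RHS = -(-100) + 1 = 101; -999700 ≠ 101 — holds

Answer: Yes, holds for both x = 100 and x = -100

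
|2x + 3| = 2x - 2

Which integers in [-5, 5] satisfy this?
Over all integers in [-5, 5], LHS − RHS is always positive; it is smallest at x = 0, where it equals 5:
x = 0: LHS = |2·0 + 3| = |3| = 3, RHS = 2·0 - 2 = -2; 3 = -2 — FAILS
At the ends of the range:
x = -5: LHS = |2·(-5) + 3| = |-7| = 7, RHS = 2·(-5) - 2 = -12; 7 = -12 — FAILS
x = 5: LHS = |2·5 + 3| = |13| = 13, RHS = 2·5 - 2 = 8; 13 = 8 — FAILS
Hence LHS − RHS is never 0, i.e. the two sides are never equal, so the claimed relation (=) fails for every integer in [-5, 5].

Answer: None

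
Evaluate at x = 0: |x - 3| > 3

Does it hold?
x = 0: LHS = |0 - 3| = |-3| = 3; 3 > 3 — FAILS

The relation fails at x = 0, so x = 0 is a counterexample.

Answer: No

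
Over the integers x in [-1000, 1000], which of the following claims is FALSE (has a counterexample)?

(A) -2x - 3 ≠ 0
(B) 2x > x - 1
(A) Track d = LHS − RHS over the integers in [-1000, 1000]. Equality would need d = 0, but d changes sign only between consecutive integers, jumping over 0:
x = -2: LHS = -2·(-2) - 3 = 1; 1 ≠ 0 — holds  (d = 1)
x = -1: LHS = -2·(-1) - 3 = -1; -1 ≠ 0 — holds  (d = -1)
Away from these crossings d keeps a constant sign, and checking every integer in [-1000, 1000] confirms d ≠ 0 throughout. Hence the two sides are never equal, so the relation holds for every integer in [-1000, 1000].

(B) x = -1: LHS = 2·(-1) = -2, RHS = (-1) - 1 = -2; -2 > -2 — FAILS

Only (B) has a counterexample.

Answer: B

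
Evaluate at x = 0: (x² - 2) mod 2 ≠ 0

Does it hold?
x = 0: LHS = (0² - 2) mod 2 = (-2) mod 2 = 0; 0 ≠ 0 — FAILS

The relation fails at x = 0, so x = 0 is a counterexample.

Answer: No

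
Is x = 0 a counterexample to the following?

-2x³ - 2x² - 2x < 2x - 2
Substitute x = 0 into the relation:
x = 0: LHS = -2·0³ - 2·0² - 2·0 = 0, RHS = 2·0 - 2 = -2; 0 < -2 — FAILS

Since the claim fails at x = 0, this value is a counterexample.

Answer: Yes, x = 0 is a counterexample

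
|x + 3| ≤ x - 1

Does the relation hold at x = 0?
x = 0: LHS = |0 + 3| = |3| = 3, RHS = 0 - 1 = -1; 3 ≤ -1 — FAILS

The relation fails at x = 0, so x = 0 is a counterexample.

Answer: No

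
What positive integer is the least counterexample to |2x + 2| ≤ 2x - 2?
Testing positive integers:
x = 1: LHS = |2·1 + 2| = |4| = 4, RHS = 2·1 - 2 = 0; 4 ≤ 0 — FAILS  ← smallest positive counterexample

Answer: x = 1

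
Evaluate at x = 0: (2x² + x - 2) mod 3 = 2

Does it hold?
x = 0: LHS = (2·0² + 0 - 2) mod 3 = (-2) mod 3 = 1; 1 = 2 — FAILS

The relation fails at x = 0, so x = 0 is a counterexample.

Answer: No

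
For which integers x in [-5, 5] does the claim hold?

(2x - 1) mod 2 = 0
For a polynomial with integer coefficients, its value mod 2 depends only on x mod 2, so it suffices to check one representative of each residue class, x = 0, 1:
x = 0: LHS = (2·0 - 1) mod 2 = (-1) mod 2 = 1; 1 = 0 — FAILS
x = 1: LHS = (2·1 - 1) mod 2 = 1 mod 2 = 1; 1 = 0 — FAILS
The relation fails in every residue class, so the claimed relation (=) fails for every integer in [-5, 5].

Answer: None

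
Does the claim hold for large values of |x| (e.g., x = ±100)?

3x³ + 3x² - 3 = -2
x = 100: LHS = 3·100³ + 3·100² - 3 = 3029997; 3029997 = -2 — FAILS
x = -100: LHS = 3·(-100)³ + 3·(-100)² - 3 = -2970003; -2970003 = -2 — FAILS

Answer: No, fails for both x = 100 and x = -100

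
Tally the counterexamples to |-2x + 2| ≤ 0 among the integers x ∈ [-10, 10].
Counterexamples in [-10, 10]: {-10, -9, -8, -7, -6, -5, -4, -3, -2, -1, 0, 2, 3, 4, 5, 6, 7, 8, 9, 10}.

Counting them gives 20 values.

Answer: 20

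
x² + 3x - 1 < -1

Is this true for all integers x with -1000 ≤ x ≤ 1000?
The claim fails at x = 0:
x = 0: LHS = 0² + 3·0 - 1 = -1; -1 < -1 — FAILS

Because a single integer refutes it, the statement is false.

Answer: False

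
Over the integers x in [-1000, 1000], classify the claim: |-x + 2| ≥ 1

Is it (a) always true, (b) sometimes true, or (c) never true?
Holds at x = 0: LHS = |-0 + 2| = |2| = 2; 2 ≥ 1 — holds
Fails at x = 2: LHS = |-2 + 2| = |0| = 0; 0 ≥ 1 — FAILS
It is satisfied by some integers in the range but not all.

Answer: Sometimes true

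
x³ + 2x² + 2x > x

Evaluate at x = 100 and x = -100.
x = 100: LHS = 100³ + 2·100² + 2·100 = 1020200; 1020200 > 100 — holds
x = -100: LHS = (-100)³ + 2·(-100)² + 2·(-100) = -980200; -980200 > -100 — FAILS

Answer: Partially: holds for x = 100, fails for x = -100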